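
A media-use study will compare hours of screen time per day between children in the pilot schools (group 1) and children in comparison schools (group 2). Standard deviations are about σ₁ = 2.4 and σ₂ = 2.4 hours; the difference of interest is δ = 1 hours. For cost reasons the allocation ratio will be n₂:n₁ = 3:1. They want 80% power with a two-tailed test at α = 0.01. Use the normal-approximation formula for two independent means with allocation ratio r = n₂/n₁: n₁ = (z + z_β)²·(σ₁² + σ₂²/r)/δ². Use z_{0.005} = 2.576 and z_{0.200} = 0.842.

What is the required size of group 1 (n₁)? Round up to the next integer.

n₁ = 90

n₁ = (z_{α/2} + z_β)² · (σ₁² + σ₂²/r) / δ²
   = (2.576 + 0.842)² · (2.4² + 2.4²/3) / 1²
   = 11.6827 · (5.76 + 1.92) / 1
   = 11.6827 · 7.68 / 1
   = 89.72
Round up → n₁ = 90; n₂ = r·n₁ = 3 × 90 = 270.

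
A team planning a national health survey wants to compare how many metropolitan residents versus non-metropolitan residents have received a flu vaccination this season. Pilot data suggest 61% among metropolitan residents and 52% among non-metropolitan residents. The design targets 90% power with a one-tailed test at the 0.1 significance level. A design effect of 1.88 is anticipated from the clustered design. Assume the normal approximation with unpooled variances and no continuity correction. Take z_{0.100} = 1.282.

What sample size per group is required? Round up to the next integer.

n = 744 per group

n = (z_α + z_β)² · [p₁(1−p₁) + p₂(1−p₂)] / (p₁ − p₂)²
  = (1.282 + 1.282)² · (0.61·0.39 + 0.52·0.48) / (0.09)²
  = (2.564)² · (0.2379 + 0.2496) / 0.0081
  = 6.5741 · 0.4875 / 0.0081
  = 395.66
Design effect: 1.88 × 395.66 = 743.85.
Round up → n = 744 per group.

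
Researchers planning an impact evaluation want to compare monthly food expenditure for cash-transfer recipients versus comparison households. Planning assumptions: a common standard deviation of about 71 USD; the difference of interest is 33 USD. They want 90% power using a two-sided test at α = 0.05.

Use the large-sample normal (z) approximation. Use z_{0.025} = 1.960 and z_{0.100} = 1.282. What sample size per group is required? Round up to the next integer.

n = (z_{α/2} + z_β)² · (σ₁² + σ₂²) / δ²
  = (1.960 + 1.282)² · (2·71² = 10082) / 33²
  = 10.5106 · 10082 / 1089
  = 97.31
Round up → n = 98 per group.

n = 98 per group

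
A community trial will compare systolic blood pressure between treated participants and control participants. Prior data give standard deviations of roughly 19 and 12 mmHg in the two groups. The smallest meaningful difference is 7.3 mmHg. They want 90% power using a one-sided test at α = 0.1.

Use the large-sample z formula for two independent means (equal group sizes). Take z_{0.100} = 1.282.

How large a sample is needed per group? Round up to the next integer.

n = (z_α + z_β)² · (σ₁² + σ₂²) / δ²
  = (1.282 + 1.282)² · (19² + 12² = 505) / 7.3²
  = 6.5741 · 505 / 53.29
  = 62.30
Round up → n = 63 per group.

n = 63 per group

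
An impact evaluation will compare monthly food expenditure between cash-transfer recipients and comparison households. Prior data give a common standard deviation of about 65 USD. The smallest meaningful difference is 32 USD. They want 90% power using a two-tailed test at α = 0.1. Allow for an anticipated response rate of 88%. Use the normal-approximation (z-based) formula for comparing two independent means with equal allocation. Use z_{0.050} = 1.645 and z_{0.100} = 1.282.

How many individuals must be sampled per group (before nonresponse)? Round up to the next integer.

n = (z_{α/2} + z_β)² · (σ₁² + σ₂²) / δ²
  = (1.645 + 1.282)² · (2·65² = 8450) / 32²
  = 8.5673 · 8450 / 1024
  = 70.70
Adjust for 88% response: 70.70 / 0.88 = 80.34.
Round up → n = 81 per group.

n = 81 per group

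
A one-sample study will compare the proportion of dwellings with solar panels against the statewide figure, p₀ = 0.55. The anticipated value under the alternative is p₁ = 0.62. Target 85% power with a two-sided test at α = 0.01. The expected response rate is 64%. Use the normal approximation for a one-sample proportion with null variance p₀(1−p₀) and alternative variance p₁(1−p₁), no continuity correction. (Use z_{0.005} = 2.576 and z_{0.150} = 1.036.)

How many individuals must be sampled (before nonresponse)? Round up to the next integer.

n = [z_{α/2}·√(p₀q₀) + z_β·√(p₁q₁)]² / (p₁ − p₀)²
  = [2.576·√(0.55·0.45) + 1.036·√(0.62·0.38)]² / (0.07)²
  = [2.576·0.4975 + 1.036·0.4854]² / 0.0049
  = [1.7844]² / 0.0049
  = 649.82
Adjust for 64% response: 649.82 / 0.64 = 1015.34.
Round up → n = 1016.

n = 1016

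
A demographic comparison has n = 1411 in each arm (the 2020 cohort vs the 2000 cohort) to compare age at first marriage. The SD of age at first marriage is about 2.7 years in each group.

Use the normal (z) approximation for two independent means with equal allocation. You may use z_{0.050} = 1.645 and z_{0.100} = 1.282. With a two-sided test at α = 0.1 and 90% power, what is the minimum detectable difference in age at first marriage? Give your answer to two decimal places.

Minimum detectable difference ≈ 0.30 years

δ = (z_{α/2} + z_β) · √((σ₁²+σ₂²)/n)
  = (1.645 + 1.282) · √(14.58/1411)
  = 2.927 · √0.01033
  = 2.927 · 0.1017
  = 0.2975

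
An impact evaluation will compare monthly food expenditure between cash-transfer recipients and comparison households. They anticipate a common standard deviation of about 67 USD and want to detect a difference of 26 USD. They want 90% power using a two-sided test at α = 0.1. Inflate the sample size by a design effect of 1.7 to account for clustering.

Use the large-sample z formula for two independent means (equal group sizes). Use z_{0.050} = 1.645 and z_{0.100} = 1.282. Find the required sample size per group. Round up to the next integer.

n = 194 per group

n = (z_{α/2} + z_β)² · (σ₁² + σ₂²) / δ²
  = (1.645 + 1.282)² · (2·67² = 8978) / 26²
  = 8.5673 · 8978 / 676
  = 113.78
Design effect: 1.7 × 113.78 = 193.43.
Round up → n = 194 per group.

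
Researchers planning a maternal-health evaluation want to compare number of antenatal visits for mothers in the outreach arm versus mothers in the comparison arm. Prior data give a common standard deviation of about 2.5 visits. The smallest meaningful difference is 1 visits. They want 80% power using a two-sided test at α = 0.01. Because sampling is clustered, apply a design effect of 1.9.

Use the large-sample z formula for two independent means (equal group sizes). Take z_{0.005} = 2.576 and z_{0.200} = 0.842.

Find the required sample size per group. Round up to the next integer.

n = 278 per group

n = (z_{α/2} + z_β)² · (σ₁² + σ₂²) / δ²
  = (2.576 + 0.842)² · (2·2.5² = 12.5) / 1²
  = 11.6827 · 12.5 / 1
  = 146.03
Design effect: 1.9 × 146.03 = 277.46.
Round up → n = 278 per group.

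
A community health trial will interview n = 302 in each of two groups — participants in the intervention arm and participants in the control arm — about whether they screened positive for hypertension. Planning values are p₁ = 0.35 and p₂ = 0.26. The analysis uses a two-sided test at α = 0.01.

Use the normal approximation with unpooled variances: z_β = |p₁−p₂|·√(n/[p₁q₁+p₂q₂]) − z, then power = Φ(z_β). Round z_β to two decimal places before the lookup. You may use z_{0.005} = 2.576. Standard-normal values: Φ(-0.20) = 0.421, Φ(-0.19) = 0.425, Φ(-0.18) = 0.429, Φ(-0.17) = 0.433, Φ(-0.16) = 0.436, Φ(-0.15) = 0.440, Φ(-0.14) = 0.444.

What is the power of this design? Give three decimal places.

Power ≈ 0.436

z_β = |p₁−p₂|·√(n/[p₁q₁+p₂q₂]) − z_{α/2}
    = 0.09 · √(302/0.4199) − 2.576
    = 0.09 · 26.8183 − 2.576
    = 2.4136 − 2.576 = -0.1624 → -0.16
Power = Φ(-0.16) = 0.436.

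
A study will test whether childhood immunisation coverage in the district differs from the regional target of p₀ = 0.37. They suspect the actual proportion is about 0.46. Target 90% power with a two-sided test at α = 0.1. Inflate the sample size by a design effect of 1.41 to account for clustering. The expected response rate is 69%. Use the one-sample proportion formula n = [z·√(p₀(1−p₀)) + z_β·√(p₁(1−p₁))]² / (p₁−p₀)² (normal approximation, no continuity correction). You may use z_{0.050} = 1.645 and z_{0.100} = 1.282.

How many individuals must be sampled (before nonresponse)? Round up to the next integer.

n = [z_{α/2}·√(p₀q₀) + z_β·√(p₁q₁)]² / (p₁ − p₀)²
  = [1.645·√(0.37·0.63) + 1.282·√(0.46·0.54)]² / (0.09)²
  = [1.645·0.4828 + 1.282·0.4984]² / 0.0081
  = [1.4332]² / 0.0081
  = 253.57
Design effect: 1.41 × 253.57 = 357.54.
Adjust for 69% response: 357.54 / 0.69 = 518.17.
Round up → n = 519.

n = 519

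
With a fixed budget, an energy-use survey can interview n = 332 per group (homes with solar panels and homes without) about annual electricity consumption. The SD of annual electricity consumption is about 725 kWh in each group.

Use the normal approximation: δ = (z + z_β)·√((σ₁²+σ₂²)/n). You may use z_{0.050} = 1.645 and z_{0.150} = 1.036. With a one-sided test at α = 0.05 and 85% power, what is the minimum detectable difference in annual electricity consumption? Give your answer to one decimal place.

δ = (z_α + z_β) · √((σ₁²+σ₂²)/n)
  = (1.645 + 1.036) · √(1051250/332)
  = 2.681 · √3166.4
  = 2.681 · 56.2709
  = 150.8623

Minimum detectable difference ≈ 150.9 kWh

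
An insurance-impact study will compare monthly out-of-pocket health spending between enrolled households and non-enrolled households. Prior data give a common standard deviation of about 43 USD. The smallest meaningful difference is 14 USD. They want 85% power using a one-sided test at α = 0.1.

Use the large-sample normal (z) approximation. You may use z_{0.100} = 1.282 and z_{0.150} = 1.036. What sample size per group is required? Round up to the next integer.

n = 102 per group

n = (z_α + z_β)² · (σ₁² + σ₂²) / δ²
  = (1.282 + 1.036)² · (2·43² = 3698) / 14²
  = 5.3731 · 3698 / 196
  = 101.38
Round up → n = 102 per group.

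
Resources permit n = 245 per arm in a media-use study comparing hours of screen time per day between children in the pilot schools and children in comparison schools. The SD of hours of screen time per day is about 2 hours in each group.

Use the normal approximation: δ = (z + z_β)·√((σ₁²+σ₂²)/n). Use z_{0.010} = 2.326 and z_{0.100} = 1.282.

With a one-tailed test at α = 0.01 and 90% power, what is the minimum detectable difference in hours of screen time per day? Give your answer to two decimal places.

Minimum detectable difference ≈ 0.65 hours

δ = (z_α + z_β) · √((σ₁²+σ₂²)/n)
  = (2.326 + 1.282) · √(8/245)
  = 3.608 · √0.03265
  = 3.608 · 0.1807
  = 0.6520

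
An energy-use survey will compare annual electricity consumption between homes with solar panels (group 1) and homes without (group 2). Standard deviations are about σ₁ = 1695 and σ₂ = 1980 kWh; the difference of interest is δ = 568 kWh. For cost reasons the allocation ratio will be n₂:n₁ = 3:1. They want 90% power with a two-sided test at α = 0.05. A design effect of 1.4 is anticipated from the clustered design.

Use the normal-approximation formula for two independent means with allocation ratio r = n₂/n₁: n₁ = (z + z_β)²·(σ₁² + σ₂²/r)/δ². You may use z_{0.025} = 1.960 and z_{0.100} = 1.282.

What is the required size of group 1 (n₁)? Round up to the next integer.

n₁ = (z_{α/2} + z_β)² · (σ₁² + σ₂²/r) / δ²
   = (1.960 + 1.282)² · (1695² + 1980²/3) / 568²
   = 10.5106 · (2873025 + 1306800) / 322624
   = 10.5106 · 4179825 / 322624
   = 136.17
Design effect: 1.4 × 136.17 = 190.64.
Round up → n₁ = 191; n₂ = r·n₁ = 3 × 191 = 573.

n₁ = 191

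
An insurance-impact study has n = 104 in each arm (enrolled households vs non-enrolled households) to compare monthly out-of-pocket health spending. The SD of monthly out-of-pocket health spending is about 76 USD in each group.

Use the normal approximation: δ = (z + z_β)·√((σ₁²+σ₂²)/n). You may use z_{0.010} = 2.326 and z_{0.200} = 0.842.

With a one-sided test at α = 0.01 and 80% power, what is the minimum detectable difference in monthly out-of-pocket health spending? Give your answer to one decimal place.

δ = (z_α + z_β) · √((σ₁²+σ₂²)/n)
  = (2.326 + 0.842) · √(11552/104)
  = 3.168 · √111.0769
  = 3.168 · 10.5393
  = 33.3885

Minimum detectable difference ≈ 33.4 USD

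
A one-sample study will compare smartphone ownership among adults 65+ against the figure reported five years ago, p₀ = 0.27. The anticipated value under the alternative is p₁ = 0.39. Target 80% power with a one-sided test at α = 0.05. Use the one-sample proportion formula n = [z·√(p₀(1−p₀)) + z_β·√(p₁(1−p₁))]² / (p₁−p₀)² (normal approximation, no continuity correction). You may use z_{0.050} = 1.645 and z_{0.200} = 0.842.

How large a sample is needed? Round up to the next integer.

n = [z_α·√(p₀q₀) + z_β·√(p₁q₁)]² / (p₁ − p₀)²
  = [1.645·√(0.27·0.73) + 0.842·√(0.39·0.61)]² / (0.12)²
  = [1.645·0.4440 + 0.842·0.4877]² / 0.0144
  = [1.1410]² / 0.0144
  = 90.41
Round up → n = 91.

n = 91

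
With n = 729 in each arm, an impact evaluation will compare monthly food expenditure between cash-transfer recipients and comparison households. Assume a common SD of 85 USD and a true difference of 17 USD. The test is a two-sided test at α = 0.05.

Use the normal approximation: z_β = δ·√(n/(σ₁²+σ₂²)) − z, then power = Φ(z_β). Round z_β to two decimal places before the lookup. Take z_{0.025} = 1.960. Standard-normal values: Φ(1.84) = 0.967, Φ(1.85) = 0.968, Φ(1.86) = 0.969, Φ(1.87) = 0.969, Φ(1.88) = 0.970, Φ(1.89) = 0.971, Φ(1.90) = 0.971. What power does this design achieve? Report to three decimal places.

z_β = δ·√(n/(σ₁²+σ₂²)) − z_{α/2}
    = 17 · √(729/14450) − 1.960
    = 17 · 0.22461 − 1.960
    = 3.8184 − 1.960 = 1.8584 → 1.86
Power = Φ(1.86) = 0.969.

Power ≈ 0.969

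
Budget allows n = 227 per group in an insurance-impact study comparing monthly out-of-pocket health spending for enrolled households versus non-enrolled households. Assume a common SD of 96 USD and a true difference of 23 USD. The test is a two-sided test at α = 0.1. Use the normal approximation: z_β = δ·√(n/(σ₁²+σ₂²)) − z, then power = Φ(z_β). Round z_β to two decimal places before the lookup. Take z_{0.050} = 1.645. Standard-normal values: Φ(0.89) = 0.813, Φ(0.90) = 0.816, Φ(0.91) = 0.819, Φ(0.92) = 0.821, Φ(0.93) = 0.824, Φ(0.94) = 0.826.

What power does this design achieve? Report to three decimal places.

Power ≈ 0.819

z_β = δ·√(n/(σ₁²+σ₂²)) − z_{α/2}
    = 23 · √(227/18432) − 1.645
    = 23 · 0.11098 − 1.645
    = 2.5524 − 1.645 = 0.9074 → 0.91
Power = Φ(0.91) = 0.819.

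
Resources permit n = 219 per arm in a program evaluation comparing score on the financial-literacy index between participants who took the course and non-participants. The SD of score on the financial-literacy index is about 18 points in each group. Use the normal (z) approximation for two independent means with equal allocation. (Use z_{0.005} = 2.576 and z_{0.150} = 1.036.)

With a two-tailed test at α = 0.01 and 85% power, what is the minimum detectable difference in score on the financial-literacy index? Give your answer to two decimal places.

Minimum detectable difference ≈ 6.21 points

δ = (z_{α/2} + z_β) · √((σ₁²+σ₂²)/n)
  = (2.576 + 1.036) · √(648/219)
  = 3.612 · √2.9589
  = 3.612 · 1.7201
  = 6.2132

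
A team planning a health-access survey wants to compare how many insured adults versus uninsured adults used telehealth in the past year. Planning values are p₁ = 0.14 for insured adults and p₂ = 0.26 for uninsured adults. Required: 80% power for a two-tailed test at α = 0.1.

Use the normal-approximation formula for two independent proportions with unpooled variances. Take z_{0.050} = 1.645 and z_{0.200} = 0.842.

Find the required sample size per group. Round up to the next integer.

n = 135 per group

n = (z_{α/2} + z_β)² · [p₁(1−p₁) + p₂(1−p₂)] / (p₁ − p₂)²
  = (1.645 + 0.842)² · (0.14·0.86 + 0.26·0.74) / (-0.12)²
  = (2.487)² · (0.1204 + 0.1924) / 0.0144
  = 6.1852 · 0.3128 / 0.0144
  = 134.36
Round up → n = 135 per group.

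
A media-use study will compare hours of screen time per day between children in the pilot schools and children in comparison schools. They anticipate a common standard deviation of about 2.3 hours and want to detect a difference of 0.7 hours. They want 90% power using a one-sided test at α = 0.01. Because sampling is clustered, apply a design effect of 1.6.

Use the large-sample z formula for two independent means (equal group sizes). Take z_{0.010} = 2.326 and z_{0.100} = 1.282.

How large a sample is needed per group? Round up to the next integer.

n = (z_α + z_β)² · (σ₁² + σ₂²) / δ²
  = (2.326 + 1.282)² · (2·2.3² = 10.58) / 0.7²
  = 13.0177 · 10.58 / 0.49
  = 281.08
Design effect: 1.6 × 281.08 = 449.72.
Round up → n = 450 per group.

n = 450 per group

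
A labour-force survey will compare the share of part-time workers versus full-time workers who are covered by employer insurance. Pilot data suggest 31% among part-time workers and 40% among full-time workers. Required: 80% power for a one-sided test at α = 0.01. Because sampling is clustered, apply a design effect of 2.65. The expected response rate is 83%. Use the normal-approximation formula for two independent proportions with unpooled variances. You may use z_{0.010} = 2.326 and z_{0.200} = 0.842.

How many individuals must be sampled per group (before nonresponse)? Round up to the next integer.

n = 1796 per group

n = (z_α + z_β)² · [p₁(1−p₁) + p₂(1−p₂)] / (p₁ − p₂)²
  = (2.326 + 0.842)² · (0.31·0.69 + 0.40·0.60) / (-0.09)²
  = (3.168)² · (0.2139 + 0.2400) / 0.0081
  = 10.0362 · 0.4539 / 0.0081
  = 562.40
Design effect: 2.65 × 562.40 = 1490.36.
Adjust for 83% response: 1490.36 / 0.83 = 1795.62.
Round up → n = 1796 per group.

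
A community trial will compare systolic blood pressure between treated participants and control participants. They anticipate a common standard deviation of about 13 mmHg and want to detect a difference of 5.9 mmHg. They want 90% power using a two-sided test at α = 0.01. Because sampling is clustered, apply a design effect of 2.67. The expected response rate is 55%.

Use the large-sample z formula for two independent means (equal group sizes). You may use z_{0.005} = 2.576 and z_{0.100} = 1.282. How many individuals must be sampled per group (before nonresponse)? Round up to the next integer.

n = 702 per group

n = (z_{α/2} + z_β)² · (σ₁² + σ₂²) / δ²
  = (2.576 + 1.282)² · (2·13² = 338) / 5.9²
  = 14.8842 · 338 / 34.81
  = 144.52
Design effect: 2.67 × 144.52 = 385.88.
Adjust for 55% response: 385.88 / 0.55 = 701.59.
Round up → n = 702 per group.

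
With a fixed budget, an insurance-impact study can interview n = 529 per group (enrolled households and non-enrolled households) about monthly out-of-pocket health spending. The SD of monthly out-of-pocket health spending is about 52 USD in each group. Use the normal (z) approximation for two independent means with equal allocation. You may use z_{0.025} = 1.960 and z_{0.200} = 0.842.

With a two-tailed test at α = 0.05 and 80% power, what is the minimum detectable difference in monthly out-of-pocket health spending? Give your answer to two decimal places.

Minimum detectable difference ≈ 8.96 USD

δ = (z_{α/2} + z_β) · √((σ₁²+σ₂²)/n)
  = (1.960 + 0.842) · √(5408/529)
  = 2.802 · √10.2231
  = 2.802 · 3.1974
  = 8.9590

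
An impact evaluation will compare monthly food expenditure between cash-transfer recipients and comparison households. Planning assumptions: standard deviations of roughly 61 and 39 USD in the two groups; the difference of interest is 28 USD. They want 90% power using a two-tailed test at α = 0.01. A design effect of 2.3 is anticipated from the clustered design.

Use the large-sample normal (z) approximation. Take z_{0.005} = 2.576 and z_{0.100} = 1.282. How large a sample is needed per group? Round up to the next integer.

n = (z_{α/2} + z_β)² · (σ₁² + σ₂²) / δ²
  = (2.576 + 1.282)² · (61² + 39² = 5242) / 28²
  = 14.8842 · 5242 / 784
  = 99.52
Design effect: 2.3 × 99.52 = 228.89.
Round up → n = 229 per group.

n = 229 per group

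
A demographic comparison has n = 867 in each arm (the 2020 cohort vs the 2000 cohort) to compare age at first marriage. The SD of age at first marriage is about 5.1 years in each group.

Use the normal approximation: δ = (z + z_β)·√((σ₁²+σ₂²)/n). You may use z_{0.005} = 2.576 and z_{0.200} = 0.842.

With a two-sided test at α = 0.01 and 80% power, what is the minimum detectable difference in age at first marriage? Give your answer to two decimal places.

δ = (z_{α/2} + z_β) · √((σ₁²+σ₂²)/n)
  = (2.576 + 0.842) · √(52.02/867)
  = 3.418 · √0.06
  = 3.418 · 0.2449
  = 0.8372

Minimum detectable difference ≈ 0.84 years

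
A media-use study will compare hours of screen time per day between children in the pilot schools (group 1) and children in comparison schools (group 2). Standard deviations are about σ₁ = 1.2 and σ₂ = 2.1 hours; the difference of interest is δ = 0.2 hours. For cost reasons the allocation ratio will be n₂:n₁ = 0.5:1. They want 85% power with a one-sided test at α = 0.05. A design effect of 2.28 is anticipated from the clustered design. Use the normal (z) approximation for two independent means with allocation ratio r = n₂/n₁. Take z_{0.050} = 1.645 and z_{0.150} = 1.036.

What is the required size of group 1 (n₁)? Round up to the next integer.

n₁ = (z_α + z_β)² · (σ₁² + σ₂²/r) / δ²
   = (1.645 + 1.036)² · (1.2² + 2.1²/0.5) / 0.2²
   = 7.1878 · (1.44 + 8.82) / 0.04
   = 7.1878 · 10.26 / 0.04
   = 1843.66
Design effect: 2.28 × 1843.66 = 4203.55.
Round up → n₁ = 4204; n₂ = r·n₁ = 0.5 × 4204 = 2102.

n₁ = 4204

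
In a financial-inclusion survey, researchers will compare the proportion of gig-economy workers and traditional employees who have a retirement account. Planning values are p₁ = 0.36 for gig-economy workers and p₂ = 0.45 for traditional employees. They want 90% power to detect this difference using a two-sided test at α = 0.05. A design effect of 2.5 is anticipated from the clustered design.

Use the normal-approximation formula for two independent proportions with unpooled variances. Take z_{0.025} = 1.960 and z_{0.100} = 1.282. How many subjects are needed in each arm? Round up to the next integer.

n = (z_{α/2} + z_β)² · [p₁(1−p₁) + p₂(1−p₂)] / (p₁ − p₂)²
  = (1.960 + 1.282)² · (0.36·0.64 + 0.45·0.55) / (-0.09)²
  = (3.242)² · (0.2304 + 0.2475) / 0.0081
  = 10.5106 · 0.4779 / 0.0081
  = 620.12
Design effect: 2.5 × 620.12 = 1550.31.
Round up → n = 1551 per group.

n = 1551 per group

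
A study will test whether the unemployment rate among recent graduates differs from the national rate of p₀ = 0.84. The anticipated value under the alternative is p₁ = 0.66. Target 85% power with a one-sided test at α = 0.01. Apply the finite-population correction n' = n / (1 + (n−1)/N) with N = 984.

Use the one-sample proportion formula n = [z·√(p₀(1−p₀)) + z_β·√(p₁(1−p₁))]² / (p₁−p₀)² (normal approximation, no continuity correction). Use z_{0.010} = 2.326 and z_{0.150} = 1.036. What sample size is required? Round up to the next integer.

n = [z_α·√(p₀q₀) + z_β·√(p₁q₁)]² / (p₁ − p₀)²
  = [2.326·√(0.84·0.16) + 1.036·√(0.66·0.34)]² / (-0.18)²
  = [2.326·0.3666 + 1.036·0.4737]² / 0.0324
  = [1.3435]² / 0.0324
  = 55.71
Finite-population correction (N = 984): 55.71 / (1 + (55.71 − 1)/984) = 52.77.
Round up → n = 53.

n = 53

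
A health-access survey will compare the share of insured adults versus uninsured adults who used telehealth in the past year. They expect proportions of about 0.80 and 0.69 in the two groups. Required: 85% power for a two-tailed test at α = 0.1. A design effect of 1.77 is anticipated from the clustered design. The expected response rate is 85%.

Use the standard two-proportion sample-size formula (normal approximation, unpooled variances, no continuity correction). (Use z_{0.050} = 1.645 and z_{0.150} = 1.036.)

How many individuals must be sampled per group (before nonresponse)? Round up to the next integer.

n = 463 per group

n = (z_{α/2} + z_β)² · [p₁(1−p₁) + p₂(1−p₂)] / (p₁ − p₂)²
  = (1.645 + 1.036)² · (0.80·0.20 + 0.69·0.31) / (0.11)²
  = (2.681)² · (0.1600 + 0.2139) / 0.0121
  = 7.1878 · 0.3739 / 0.0121
  = 222.11
Design effect: 1.77 × 222.11 = 393.13.
Adjust for 85% response: 393.13 / 0.85 = 462.51.
Round up → n = 463 per group.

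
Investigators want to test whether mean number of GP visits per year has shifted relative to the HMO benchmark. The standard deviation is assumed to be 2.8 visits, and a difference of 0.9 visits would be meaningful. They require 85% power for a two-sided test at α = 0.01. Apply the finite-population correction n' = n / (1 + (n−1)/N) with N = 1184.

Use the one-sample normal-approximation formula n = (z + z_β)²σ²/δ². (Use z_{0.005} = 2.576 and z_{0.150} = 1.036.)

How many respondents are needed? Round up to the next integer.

n = (z_{α/2} + z_β)² · σ² / δ²
  = (2.576 + 1.036)² · 2.8² / 0.9²
  = 13.0465 · 7.84 / 0.81
  = 126.28
Finite-population correction (N = 1184): 126.28 / (1 + (126.28 − 1)/1184) = 114.19.
Round up → n = 115.

n = 115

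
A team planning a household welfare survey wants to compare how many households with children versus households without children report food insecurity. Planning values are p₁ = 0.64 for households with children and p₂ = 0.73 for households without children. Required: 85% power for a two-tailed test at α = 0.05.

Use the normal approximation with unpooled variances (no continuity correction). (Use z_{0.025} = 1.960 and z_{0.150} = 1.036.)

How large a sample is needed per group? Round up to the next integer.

n = 474 per group

n = (z_{α/2} + z_β)² · [p₁(1−p₁) + p₂(1−p₂)] / (p₁ − p₂)²
  = (1.960 + 1.036)² · (0.64·0.36 + 0.73·0.27) / (-0.09)²
  = (2.996)² · (0.2304 + 0.1971) / 0.0081
  = 8.9760 · 0.4275 / 0.0081
  = 473.73
Round up → n = 474 per group.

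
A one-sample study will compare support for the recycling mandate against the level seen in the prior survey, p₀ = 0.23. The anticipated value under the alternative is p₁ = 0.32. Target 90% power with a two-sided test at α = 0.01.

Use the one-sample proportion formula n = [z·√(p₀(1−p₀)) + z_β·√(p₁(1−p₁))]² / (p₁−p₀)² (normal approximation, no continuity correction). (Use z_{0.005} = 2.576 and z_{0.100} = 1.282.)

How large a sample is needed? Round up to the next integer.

n = 350

n = [z_{α/2}·√(p₀q₀) + z_β·√(p₁q₁)]² / (p₁ − p₀)²
  = [2.576·√(0.23·0.77) + 1.282·√(0.32·0.68)]² / (0.09)²
  = [2.576·0.4208 + 1.282·0.4665]² / 0.0081
  = [1.6821]² / 0.0081
  = 349.31
Round up → n = 350.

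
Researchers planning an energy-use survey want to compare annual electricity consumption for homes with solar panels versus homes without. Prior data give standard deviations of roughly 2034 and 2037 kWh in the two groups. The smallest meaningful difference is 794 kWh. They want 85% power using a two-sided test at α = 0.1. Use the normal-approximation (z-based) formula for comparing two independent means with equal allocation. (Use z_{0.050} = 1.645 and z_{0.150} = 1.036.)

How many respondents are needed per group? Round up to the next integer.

n = (z_{α/2} + z_β)² · (σ₁² + σ₂²) / δ²
  = (1.645 + 1.036)² · (2034² + 2037² = 8286525) / 794²
  = 7.1878 · 8286525 / 630436
  = 94.48
Round up → n = 95 per group.

n = 95 per group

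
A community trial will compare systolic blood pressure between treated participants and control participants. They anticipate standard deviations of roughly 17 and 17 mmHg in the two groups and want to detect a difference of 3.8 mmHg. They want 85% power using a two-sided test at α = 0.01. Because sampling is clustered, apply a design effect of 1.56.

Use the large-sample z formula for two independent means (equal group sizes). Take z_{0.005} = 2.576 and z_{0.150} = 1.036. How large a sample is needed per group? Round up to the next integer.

n = (z_{α/2} + z_β)² · (σ₁² + σ₂²) / δ²
  = (2.576 + 1.036)² · (17² + 17² = 578) / 3.8²
  = 13.0465 · 578 / 14.44
  = 522.22
Design effect: 1.56 × 522.22 = 814.67.
Round up → n = 815 per group.

n = 815 per group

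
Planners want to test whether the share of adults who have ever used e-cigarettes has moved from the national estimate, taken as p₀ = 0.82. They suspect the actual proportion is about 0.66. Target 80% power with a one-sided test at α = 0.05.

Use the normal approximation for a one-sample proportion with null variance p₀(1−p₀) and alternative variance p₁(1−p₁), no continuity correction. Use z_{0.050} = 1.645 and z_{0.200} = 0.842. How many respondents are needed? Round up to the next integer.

n = [z_α·√(p₀q₀) + z_β·√(p₁q₁)]² / (p₁ − p₀)²
  = [1.645·√(0.82·0.18) + 0.842·√(0.66·0.34)]² / (-0.16)²
  = [1.645·0.3842 + 0.842·0.4737]² / 0.0256
  = [1.0309]² / 0.0256
  = 41.51
Round up → n = 42.

n = 42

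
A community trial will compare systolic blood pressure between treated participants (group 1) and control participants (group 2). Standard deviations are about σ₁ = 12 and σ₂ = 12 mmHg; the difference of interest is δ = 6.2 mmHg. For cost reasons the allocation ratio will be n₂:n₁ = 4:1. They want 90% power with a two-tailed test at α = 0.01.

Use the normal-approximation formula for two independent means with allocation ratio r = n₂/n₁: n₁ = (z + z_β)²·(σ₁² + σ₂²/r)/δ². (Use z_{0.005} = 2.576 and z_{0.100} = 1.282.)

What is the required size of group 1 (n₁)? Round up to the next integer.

n₁ = 70

n₁ = (z_{α/2} + z_β)² · (σ₁² + σ₂²/r) / δ²
   = (2.576 + 1.282)² · (12² + 12²/4) / 6.2²
   = 14.8842 · (144 + 36) / 38.44
   = 14.8842 · 180 / 38.44
   = 69.70
Round up → n₁ = 70; n₂ = r·n₁ = 4 × 70 = 280.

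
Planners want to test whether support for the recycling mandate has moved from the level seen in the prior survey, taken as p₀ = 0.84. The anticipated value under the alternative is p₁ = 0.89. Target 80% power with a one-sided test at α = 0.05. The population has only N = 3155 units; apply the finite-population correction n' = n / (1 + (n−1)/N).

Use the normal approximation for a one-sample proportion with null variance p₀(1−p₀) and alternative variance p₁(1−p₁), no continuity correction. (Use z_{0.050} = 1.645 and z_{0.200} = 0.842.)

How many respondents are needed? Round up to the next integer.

n = 275

n = [z_α·√(p₀q₀) + z_β·√(p₁q₁)]² / (p₁ − p₀)²
  = [1.645·√(0.84·0.16) + 0.842·√(0.89·0.11)]² / (0.05)²
  = [1.645·0.3666 + 0.842·0.3129]² / 0.0025
  = [0.8665]² / 0.0025
  = 300.34
Finite-population correction (N = 3155): 300.34 / (1 + (300.34 − 1)/3155) = 274.32.
Round up → n = 275.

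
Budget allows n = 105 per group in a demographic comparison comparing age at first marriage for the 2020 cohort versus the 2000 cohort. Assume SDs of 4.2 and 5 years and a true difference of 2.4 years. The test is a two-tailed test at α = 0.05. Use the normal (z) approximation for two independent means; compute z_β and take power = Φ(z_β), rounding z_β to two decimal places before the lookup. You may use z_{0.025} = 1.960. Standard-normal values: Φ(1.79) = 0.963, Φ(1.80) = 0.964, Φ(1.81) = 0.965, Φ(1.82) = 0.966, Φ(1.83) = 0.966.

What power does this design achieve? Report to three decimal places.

z_β = δ·√(n/(σ₁²+σ₂²)) − z_{α/2}
    = 2.4 · √(105/42.64) − 1.960
    = 2.4 · 1.56923 − 1.960
    = 3.7661 − 1.960 = 1.8061 → 1.81
Power = Φ(1.81) = 0.965.

Power ≈ 0.965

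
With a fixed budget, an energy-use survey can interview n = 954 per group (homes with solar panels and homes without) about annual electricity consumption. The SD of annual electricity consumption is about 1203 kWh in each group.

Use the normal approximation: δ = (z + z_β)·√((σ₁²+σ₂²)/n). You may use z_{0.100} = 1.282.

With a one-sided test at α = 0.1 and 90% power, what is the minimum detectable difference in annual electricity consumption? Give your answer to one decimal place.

Minimum detectable difference ≈ 141.2 kWh

δ = (z_α + z_β) · √((σ₁²+σ₂²)/n)
  = (1.282 + 1.282) · √(2894418/954)
  = 2.564 · √3034.0
  = 2.564 · 55.0816
  = 141.2292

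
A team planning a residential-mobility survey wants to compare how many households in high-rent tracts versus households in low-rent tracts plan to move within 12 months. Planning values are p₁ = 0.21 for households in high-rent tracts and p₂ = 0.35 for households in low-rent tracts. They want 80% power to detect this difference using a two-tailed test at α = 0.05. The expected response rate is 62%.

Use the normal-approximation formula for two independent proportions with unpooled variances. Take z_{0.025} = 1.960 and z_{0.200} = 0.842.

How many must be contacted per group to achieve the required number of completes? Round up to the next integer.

n = (z_{α/2} + z_β)² · [p₁(1−p₁) + p₂(1−p₂)] / (p₁ − p₂)²
  = (1.960 + 0.842)² · (0.21·0.79 + 0.35·0.65) / (-0.14)²
  = (2.802)² · (0.1659 + 0.2275) / 0.0196
  = 7.8512 · 0.3934 / 0.0196
  = 157.58
Adjust for 62% response: 157.58 / 0.62 = 254.17.
Round up → n = 255 per group.

n = 255 per group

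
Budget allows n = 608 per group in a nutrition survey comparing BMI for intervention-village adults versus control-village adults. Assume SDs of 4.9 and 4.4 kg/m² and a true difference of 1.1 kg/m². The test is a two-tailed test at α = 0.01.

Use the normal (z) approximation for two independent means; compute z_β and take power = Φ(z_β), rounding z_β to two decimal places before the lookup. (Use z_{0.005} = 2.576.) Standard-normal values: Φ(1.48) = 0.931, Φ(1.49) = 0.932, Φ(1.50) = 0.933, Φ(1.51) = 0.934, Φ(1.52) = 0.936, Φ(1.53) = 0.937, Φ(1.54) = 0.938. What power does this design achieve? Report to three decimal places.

z_β = δ·√(n/(σ₁²+σ₂²)) − z_{α/2}
    = 1.1 · √(608/43.37) − 2.576
    = 1.1 · 3.74418 − 2.576
    = 4.1186 − 2.576 = 1.5426 → 1.54
Power = Φ(1.54) = 0.938.

Power ≈ 0.938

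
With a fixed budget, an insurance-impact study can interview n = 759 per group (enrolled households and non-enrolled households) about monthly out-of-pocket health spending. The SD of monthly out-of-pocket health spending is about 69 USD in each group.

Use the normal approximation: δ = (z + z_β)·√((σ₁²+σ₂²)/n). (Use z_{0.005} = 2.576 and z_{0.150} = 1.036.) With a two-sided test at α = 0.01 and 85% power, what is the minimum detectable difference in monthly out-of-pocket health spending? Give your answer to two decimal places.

δ = (z_{α/2} + z_β) · √((σ₁²+σ₂²)/n)
  = (2.576 + 1.036) · √(9522/759)
  = 3.612 · √12.5455
  = 3.612 · 3.5420
  = 12.7935

Minimum detectable difference ≈ 12.79 USD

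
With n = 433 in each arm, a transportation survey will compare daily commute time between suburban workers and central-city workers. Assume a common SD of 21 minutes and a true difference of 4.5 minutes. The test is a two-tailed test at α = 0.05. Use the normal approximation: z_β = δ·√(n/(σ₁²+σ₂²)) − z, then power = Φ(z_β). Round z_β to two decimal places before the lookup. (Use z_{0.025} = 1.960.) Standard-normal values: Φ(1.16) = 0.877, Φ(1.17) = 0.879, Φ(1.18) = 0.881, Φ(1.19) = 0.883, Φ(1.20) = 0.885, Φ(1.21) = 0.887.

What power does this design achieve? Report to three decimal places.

Power ≈ 0.883

z_β = δ·√(n/(σ₁²+σ₂²)) − z_{α/2}
    = 4.5 · √(433/882) − 1.960
    = 4.5 · 0.70066 − 1.960
    = 3.1530 − 1.960 = 1.1930 → 1.19
Power = Φ(1.19) = 0.883.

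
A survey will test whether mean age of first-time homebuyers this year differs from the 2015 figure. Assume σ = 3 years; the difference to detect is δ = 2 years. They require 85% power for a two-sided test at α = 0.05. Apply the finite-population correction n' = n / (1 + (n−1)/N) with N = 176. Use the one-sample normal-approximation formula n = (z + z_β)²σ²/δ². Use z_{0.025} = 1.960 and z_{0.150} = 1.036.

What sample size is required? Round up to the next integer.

n = (z_{α/2} + z_β)² · σ² / δ²
  = (1.960 + 1.036)² · 3² / 2²
  = 8.9760 · 9 / 4
  = 20.20
Finite-population correction (N = 176): 20.20 / (1 + (20.20 − 1)/176) = 18.21.
Round up → n = 19.

n = 19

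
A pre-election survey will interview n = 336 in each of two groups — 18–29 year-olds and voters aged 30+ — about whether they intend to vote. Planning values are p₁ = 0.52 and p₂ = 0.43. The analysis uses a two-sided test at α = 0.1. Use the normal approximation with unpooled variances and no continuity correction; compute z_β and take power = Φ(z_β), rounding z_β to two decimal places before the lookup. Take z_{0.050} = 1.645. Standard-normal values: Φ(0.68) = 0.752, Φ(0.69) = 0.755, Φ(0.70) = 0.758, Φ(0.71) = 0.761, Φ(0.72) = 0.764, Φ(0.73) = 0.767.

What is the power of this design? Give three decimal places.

Power ≈ 0.758

z_β = |p₁−p₂|·√(n/[p₁q₁+p₂q₂]) − z_{α/2}
    = 0.09 · √(336/0.4947) − 1.645
    = 0.09 · 26.0615 − 1.645
    = 2.3455 − 1.645 = 0.7005 → 0.70
Power = Φ(0.70) = 0.758.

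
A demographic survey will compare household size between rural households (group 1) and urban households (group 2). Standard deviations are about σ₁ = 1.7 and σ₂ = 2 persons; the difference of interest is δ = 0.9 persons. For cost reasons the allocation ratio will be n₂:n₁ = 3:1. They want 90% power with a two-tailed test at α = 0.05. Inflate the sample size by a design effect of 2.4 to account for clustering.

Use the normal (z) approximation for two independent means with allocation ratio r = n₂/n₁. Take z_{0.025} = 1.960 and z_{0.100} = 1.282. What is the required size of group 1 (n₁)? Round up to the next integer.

n₁ = 132

n₁ = (z_{α/2} + z_β)² · (σ₁² + σ₂²/r) / δ²
   = (1.960 + 1.282)² · (1.7² + 2²/3) / 0.9²
   = 10.5106 · (2.89 + 1.3333) / 0.81
   = 10.5106 · 4.2233 / 0.81
   = 54.80
Design effect: 2.4 × 54.80 = 131.52.
Round up → n₁ = 132; n₂ = r·n₁ = 3 × 132 = 396.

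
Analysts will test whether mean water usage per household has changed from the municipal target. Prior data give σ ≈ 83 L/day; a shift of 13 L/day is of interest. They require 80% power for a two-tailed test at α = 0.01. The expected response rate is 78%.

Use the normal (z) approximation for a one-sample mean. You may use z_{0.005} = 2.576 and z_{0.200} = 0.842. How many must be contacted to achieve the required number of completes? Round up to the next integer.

n = (z_{α/2} + z_β)² · σ² / δ²
  = (2.576 + 0.842)² · 83² / 13²
  = 11.6827 · 6889 / 169
  = 476.23
Adjust for 78% response: 476.23 / 0.78 = 610.55.
Round up → n = 611.

n = 611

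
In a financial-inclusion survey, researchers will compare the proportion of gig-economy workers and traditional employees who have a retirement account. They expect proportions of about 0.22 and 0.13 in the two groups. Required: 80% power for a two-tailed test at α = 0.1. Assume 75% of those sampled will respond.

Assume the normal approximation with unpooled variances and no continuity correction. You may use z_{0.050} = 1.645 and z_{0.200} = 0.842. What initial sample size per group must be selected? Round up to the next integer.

n = (z_{α/2} + z_β)² · [p₁(1−p₁) + p₂(1−p₂)] / (p₁ − p₂)²
  = (1.645 + 0.842)² · (0.22·0.78 + 0.13·0.87) / (0.09)²
  = (2.487)² · (0.1716 + 0.1131) / 0.0081
  = 6.1852 · 0.2847 / 0.0081
  = 217.40
Adjust for 75% response: 217.40 / 0.75 = 289.86.
Round up → n = 290 per group.

n = 290 per group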